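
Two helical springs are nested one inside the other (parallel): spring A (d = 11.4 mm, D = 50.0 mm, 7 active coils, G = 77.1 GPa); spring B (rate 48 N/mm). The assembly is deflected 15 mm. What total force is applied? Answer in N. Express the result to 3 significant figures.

k_A = Gd⁴/(8D³N_a) = (77.1×10³)(11.4⁴)/(8·50.0³·7) = 186.03 N/mm
Parallel: k_eq = 186.03 + 48 = 234.03 N/mm
F = k_eq·δ = 234.03·15 = 3510.4 N

3510 N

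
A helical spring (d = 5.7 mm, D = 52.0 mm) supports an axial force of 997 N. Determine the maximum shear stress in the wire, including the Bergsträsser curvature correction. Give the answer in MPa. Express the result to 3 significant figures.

819 MPa

Spring index C = D/d = 52.0/5.7 = 9.1228
K_B = (4C+2)/(4C−3) = 38.491/33.491 = 1.1493
τ₀ = 8FD/(πd³) = 8·997·52.0/(π·5.7³) = 414752/581.8 = 712.88 MPa
τ_max = K·τ₀ = 1.1493 × 712.88 = 819.3 MPa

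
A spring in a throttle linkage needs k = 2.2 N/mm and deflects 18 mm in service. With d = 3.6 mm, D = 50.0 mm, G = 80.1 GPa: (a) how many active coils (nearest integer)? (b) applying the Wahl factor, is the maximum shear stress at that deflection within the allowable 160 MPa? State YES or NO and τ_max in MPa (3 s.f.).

N_a = Gd⁴/(8D³k) = (80.1×10³)(3.6⁴)/(8·50.0³·2.2) = 6.115 → N_a = 6
Actual rate k = Gd⁴/(8D³·6) = 2.2423 N/mm
Working load F = kδ = 2.2423·18 = 40.361 N
C = 50.0/3.6 = 13.8889; K_W = (4C−1)/(4C−4)+0.615/C = 1.1025
τ_max = K_W·8FD/(πd³) = 1.1025·110.15 = 121.43 MPa
τ_max ≤ 160 MPa → acceptable

(a) 6 coils; (b) YES, τ_max = 121 MPa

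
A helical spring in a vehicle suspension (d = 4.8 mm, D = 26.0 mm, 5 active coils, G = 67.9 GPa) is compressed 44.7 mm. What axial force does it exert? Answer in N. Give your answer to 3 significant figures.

2290 N

k = Gd⁴/(8D³N_a) = (67.9×10³)(4.8⁴)/(8·26.0³·5) = 51.269 N/mm
F = k·δ = 51.269 × 44.7 = 2291.7 N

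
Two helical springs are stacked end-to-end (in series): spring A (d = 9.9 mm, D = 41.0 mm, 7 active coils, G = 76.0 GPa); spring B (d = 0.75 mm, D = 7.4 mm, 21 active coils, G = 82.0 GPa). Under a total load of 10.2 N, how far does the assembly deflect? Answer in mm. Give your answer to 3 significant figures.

k_A = Gd⁴/(8D³N_a) = (76.0×10³)(9.9⁴)/(8·41.0³·7) = 189.15 N/mm
k_B = Gd⁴/(8D³N_a) = (82.0×10³)(0.75⁴)/(8·7.4³·21) = 0.38111 N/mm
Series: 1/k_eq = 1/189.15 + 1/0.38111 = 2.6292; k_eq = 0.38035 N/mm
δ = F/k_eq = 10.2/0.38035 = 26.818 mm

26.8 mm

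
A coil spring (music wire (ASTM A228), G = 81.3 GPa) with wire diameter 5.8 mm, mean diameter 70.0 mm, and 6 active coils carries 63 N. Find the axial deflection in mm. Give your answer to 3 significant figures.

11.3 mm

k = Gd⁴/(8D³N_a) = (81.3×10³)(5.8⁴)/(8·70.0³·6) = 5.5881 N/mm
δ = F/k = 63 / 5.5881 = 11.274 mm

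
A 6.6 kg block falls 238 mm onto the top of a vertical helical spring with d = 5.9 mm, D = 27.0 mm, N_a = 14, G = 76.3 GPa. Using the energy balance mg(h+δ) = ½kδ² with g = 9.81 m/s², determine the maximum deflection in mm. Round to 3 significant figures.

k = Gd⁴/(8D³N_a) = (76.3×10³)(5.9⁴)/(8·27.0³·14) = 41.94 N/mm
W = mg = 6.6 × 9.81 = 64.746 N
½kδ² − Wδ − Wh = 0 → δ = (W + √(W² + 2kWh))/k
δ = (64.746 + √(4192 + 1.29254e+06))/41.94 = (64.746 + 1138.7)/41.94 = 28.696 mm

28.7 mm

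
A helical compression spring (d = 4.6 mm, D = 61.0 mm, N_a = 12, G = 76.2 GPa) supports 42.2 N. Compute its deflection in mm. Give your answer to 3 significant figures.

27.0 mm

k = Gd⁴/(8D³N_a) = (76.2×10³)(4.6⁴)/(8·61.0³·12) = 1.5658 N/mm
δ = F/k = 42.2 / 1.5658 = 26.952 mm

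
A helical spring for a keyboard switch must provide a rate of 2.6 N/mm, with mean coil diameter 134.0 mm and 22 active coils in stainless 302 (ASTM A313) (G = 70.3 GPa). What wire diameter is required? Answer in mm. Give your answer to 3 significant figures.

11.2 mm

d = (8D³N_a·k / G)^(1/4) = (8·134.0³·22·2.6 / (70.3×10³))^0.25
  = (15662)^0.25 = 11.1869 mm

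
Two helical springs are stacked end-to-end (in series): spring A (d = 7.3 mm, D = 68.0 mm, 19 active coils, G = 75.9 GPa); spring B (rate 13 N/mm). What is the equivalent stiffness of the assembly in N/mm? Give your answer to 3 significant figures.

3.35 N/mm

k_A = Gd⁴/(8D³N_a) = (75.9×10³)(7.3⁴)/(8·68.0³·19) = 4.5099 N/mm
Series: 1/k_eq = 1/4.5099 + 1/13 = 0.29866; k_eq = 3.3483 N/mm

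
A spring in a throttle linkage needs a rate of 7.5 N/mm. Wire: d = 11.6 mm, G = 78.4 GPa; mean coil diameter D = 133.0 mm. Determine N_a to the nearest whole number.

N_a = Gd⁴/(8D³k) = (78.4×10³ × 11.6⁴)/(8 × 133.0³ × 7.5)
    = 1.41954e+09 / 1.41158e+08 = 10.06 → 10 coils

10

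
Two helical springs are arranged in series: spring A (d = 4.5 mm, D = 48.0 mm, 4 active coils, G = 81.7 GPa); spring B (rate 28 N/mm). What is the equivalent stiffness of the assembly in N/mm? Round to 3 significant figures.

7.07 N/mm

k_A = Gd⁴/(8D³N_a) = (81.7×10³)(4.5⁴)/(8·48.0³·4) = 9.4667 N/mm
Series: 1/k_eq = 1/9.4667 + 1/28 = 0.14135; k_eq = 7.0747 N/mm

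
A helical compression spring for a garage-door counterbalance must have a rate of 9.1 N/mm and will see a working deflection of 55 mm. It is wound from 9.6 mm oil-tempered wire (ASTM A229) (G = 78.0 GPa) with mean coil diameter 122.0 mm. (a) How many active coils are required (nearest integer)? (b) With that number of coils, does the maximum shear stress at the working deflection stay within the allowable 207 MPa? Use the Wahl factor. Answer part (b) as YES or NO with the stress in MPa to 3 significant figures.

N_a = Gd⁴/(8D³k) = (78.0×10³)(9.6⁴)/(8·122.0³·9.1) = 5.012 → N_a = 5
Actual rate k = Gd⁴/(8D³·5) = 9.1209 N/mm
Working load F = kδ = 9.1209·55 = 501.65 N
C = 122.0/9.6 = 12.7083; K_W = (4C−1)/(4C−4)+0.615/C = 1.1125
τ_max = K_W·8FD/(πd³) = 1.1125·176.15 = 195.96 MPa
τ_max ≤ 207 MPa → acceptable

(a) 5 coils; (b) YES, τ_max = 196 MPa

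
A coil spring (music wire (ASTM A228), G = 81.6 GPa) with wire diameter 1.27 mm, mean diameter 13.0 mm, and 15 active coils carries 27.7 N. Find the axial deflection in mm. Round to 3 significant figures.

34.4 mm

k = Gd⁴/(8D³N_a) = (81.6×10³)(1.27⁴)/(8·13.0³·15) = 0.80518 N/mm
δ = F/k = 27.7 / 0.80518 = 34.402 mm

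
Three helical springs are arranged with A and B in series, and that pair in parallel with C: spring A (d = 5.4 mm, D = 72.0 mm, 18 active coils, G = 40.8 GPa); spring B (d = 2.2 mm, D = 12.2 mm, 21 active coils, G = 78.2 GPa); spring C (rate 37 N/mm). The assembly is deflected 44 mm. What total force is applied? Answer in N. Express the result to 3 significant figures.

1650 N

k_A = Gd⁴/(8D³N_a) = (40.8×10³)(5.4⁴)/(8·72.0³·18) = 0.64547 N/mm
k_B = Gd⁴/(8D³N_a) = (78.2×10³)(2.2⁴)/(8·12.2³·21) = 6.0049 N/mm
Springs A,B series: k_AB = 1/(1/0.64547+1/6.0049) = 0.58282 N/mm; parallel with C: k_eq = 0.58282+37 = 37.583 N/mm
F = k_eq·δ = 37.583·44 = 1653.6 N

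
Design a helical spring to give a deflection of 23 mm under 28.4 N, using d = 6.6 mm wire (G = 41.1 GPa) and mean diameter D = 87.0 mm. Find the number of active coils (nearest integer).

12

Required rate k = F/δ = 28.4/23 = 1.2348 N/mm
N_a = Gd⁴/(8D³k) = (41.1×10³ × 6.6⁴)/(8 × 87.0³ × 1.2348)
    = 7.79862e+07 / 6.50486e+06 = 11.99 → 12 coils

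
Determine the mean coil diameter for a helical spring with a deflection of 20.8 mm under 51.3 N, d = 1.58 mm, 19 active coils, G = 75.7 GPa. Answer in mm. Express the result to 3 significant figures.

Required rate k = F/δ = 51.3/20.8 = 2.4663 N/mm
D = (Gd⁴/(8N_a·k))^(1/3) = (75.7×10³·1.58⁴/(8·19·2.4663))^(1/3)
  = (1258.42)^(1/3) = 10.7963 mm

10.8 mm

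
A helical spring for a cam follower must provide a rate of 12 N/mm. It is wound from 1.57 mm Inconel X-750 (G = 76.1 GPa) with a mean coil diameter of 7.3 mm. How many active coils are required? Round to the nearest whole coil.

N_a = Gd⁴/(8D³k) = (76.1×10³ × 1.57⁴)/(8 × 7.3³ × 12)
    = 462363 / 37345.6 = 12.38 → 12 coils

12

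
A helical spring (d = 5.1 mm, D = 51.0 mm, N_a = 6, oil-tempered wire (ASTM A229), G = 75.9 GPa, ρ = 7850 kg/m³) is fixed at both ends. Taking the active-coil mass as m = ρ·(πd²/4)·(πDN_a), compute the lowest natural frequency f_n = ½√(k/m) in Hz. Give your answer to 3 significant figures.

k = Gd⁴/(8D³N_a) = (75.9×10³)(5.1⁴)/(8·51.0³·6) = 8.0644 N/mm = 8064.4 N/m
Wire length L = πDN_a = π·51.0·6 = 961.33 mm
m = ρ·(πd²/4)·L = 7850 × 20.428×10⁻⁶ m² × 0.96133 m = 0.15416 kg
f_n = ½√(k/m) = 0.5·√(8064.4/0.15416) = 0.5·√(52312) = 114.36 Hz

114 Hz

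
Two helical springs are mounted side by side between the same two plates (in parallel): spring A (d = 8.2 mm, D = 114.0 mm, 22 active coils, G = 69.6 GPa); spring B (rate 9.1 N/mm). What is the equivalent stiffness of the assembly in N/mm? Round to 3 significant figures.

k_A = Gd⁴/(8D³N_a) = (69.6×10³)(8.2⁴)/(8·114.0³·22) = 1.2068 N/mm
Parallel: k_eq = 1.2068 + 9.1 = 10.307 N/mm

10.3 N/mm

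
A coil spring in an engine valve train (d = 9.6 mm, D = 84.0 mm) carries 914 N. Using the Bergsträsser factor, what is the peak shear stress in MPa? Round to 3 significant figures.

256 MPa

Spring index C = D/d = 84.0/9.6 = 8.7500
K_B = (4C+2)/(4C−3) = 37.000/32.000 = 1.1562
τ₀ = 8FD/(πd³) = 8·914·84.0/(π·9.6³) = 614208/2779.5 = 220.98 MPa
τ_max = K·τ₀ = 1.1562 × 220.98 = 255.51 MPa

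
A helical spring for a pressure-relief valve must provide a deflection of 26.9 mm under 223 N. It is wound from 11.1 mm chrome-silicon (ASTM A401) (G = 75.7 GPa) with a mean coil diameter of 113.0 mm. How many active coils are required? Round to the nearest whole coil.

Required rate k = F/δ = 223/26.9 = 8.29 N/mm
N_a = Gd⁴/(8D³k) = (75.7×10³ × 11.1⁴)/(8 × 113.0³ × 8.29)
    = 1.14918e+09 / 9.56925e+07 = 12.01 → 12 coils

12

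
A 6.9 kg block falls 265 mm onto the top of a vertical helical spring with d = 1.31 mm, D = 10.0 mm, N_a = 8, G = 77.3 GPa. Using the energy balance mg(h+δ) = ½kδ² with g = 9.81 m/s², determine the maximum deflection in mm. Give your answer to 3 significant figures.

121 mm

k = Gd⁴/(8D³N_a) = (77.3×10³)(1.31⁴)/(8·10.0³·8) = 3.557 N/mm
W = mg = 6.9 × 9.81 = 67.689 N
½kδ² − Wδ − Wh = 0 → δ = (W + √(W² + 2kWh))/k
δ = (67.689 + √(4581.8 + 127608))/3.557 = (67.689 + 363.58)/3.557 = 121.24 mm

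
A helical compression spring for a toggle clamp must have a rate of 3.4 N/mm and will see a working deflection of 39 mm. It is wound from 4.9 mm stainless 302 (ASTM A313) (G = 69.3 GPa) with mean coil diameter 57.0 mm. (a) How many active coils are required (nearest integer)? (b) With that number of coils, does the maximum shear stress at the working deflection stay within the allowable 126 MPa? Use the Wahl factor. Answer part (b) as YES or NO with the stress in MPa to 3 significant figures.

N_a = Gd⁴/(8D³k) = (69.3×10³)(4.9⁴)/(8·57.0³·3.4) = 7.931 → N_a = 8
Actual rate k = Gd⁴/(8D³·8) = 3.3706 N/mm
Working load F = kδ = 3.3706·39 = 131.46 N
C = 57.0/4.9 = 11.6327; K_W = (4C−1)/(4C−4)+0.615/C = 1.1234
τ_max = K_W·8FD/(πd³) = 1.1234·162.18 = 182.2 MPa
τ_max > 126 MPa → exceeds allowable

(a) 8 coils; (b) NO, τ_max = 182 MPa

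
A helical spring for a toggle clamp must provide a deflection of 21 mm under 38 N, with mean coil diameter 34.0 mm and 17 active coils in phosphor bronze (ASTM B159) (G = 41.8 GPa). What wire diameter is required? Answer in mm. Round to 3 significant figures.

3.90 mm

Required rate k = F/δ = 38/21 = 1.8095 N/mm
d = (8D³N_a·k / G)^(1/4) = (8·34.0³·17·1.8095 / (41.8×10³))^0.25
  = (231.4)^0.25 = 3.9002 mm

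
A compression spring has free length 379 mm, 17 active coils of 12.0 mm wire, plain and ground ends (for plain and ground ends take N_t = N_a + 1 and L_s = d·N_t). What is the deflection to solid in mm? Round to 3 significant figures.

N_t = 18; L_s = 12.0·18 = 216 mm
δ_solid = L₀ − L_s = 379 − 216 = 163 mm

163 mm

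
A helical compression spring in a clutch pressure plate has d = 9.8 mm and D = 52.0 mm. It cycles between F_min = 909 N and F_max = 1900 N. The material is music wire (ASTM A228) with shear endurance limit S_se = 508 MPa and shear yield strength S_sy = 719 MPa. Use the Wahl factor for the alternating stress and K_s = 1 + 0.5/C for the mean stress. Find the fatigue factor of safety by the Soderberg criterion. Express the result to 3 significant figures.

2.09

C = D/d = 52.0/9.8 = 5.3061; K_W = (4C−1)/(4C−4)+0.615/C = 1.2901; K_s = 1+0.5/C = 1.0942
F_a = (F_max−F_min)/2 = 495.5 N; F_m = (F_max+F_min)/2 = 1404.5 N
τ_a = K_W·8F_aD/(πd³) = 1.2901 × 69.712 = 89.934 MPa
τ_m = K_s·8F_mD/(πd³) = 1.0942 × 197.6 = 216.22 MPa
Soderberg: 1/n_f = τ_a/S_se + τ_m/S_sy = 89.934/508 + 216.22/719 = 0.17704 + 0.30072 = 0.47776
n_f = 1/0.47776 = 2.093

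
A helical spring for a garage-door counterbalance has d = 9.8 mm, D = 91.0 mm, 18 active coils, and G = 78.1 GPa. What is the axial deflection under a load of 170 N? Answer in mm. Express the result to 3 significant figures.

k = Gd⁴/(8D³N_a) = (78.1×10³)(9.8⁴)/(8·91.0³·18) = 6.6385 N/mm
δ = F/k = 170 / 6.6385 = 25.608 mm

25.6 mm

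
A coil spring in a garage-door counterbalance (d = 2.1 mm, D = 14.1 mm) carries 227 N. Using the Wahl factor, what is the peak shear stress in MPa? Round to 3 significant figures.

Spring index C = D/d = 14.1/2.1 = 6.7143
K_W = (4C−1)/(4C−4) + 0.615/C = 25.857/22.857 + 0.0916 = 1.2228
τ₀ = 8FD/(πd³) = 8·227·14.1/(π·2.1³) = 25605.6/29.094 = 880.09 MPa
τ_max = K·τ₀ = 1.2228 × 880.09 = 1076.2 MPa

1080 MPa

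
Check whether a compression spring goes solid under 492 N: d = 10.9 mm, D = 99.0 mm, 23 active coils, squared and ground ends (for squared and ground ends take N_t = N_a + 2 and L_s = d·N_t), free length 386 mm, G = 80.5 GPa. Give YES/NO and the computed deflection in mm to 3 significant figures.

k = Gd⁴/(8D³N_a) = (80.5×10³)(10.9⁴)/(8·99.0³·23) = 6.3647 N/mm
N_t = 25; L_s = 10.9·25 = 272.5 mm; δ_solid = L₀ − L_s = 386 − 272.5 = 113.5 mm
δ = F/k = 492/6.3647 = 77.301 mm
δ < δ_solid → spring does not go solid

NO, δ = 77.3 mm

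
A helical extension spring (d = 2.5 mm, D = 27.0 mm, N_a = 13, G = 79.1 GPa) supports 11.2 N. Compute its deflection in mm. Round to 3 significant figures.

7.42 mm

k = Gd⁴/(8D³N_a) = (79.1×10³)(2.5⁴)/(8·27.0³·13) = 1.5094 N/mm
δ = F/k = 11.2 / 1.5094 = 7.42 mm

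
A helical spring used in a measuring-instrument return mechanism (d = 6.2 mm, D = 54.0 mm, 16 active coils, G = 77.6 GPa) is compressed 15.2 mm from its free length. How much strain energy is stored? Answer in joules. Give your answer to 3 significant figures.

0.657 J

k = Gd⁴/(8D³N_a) = (77.6×10³)(6.2⁴)/(8·54.0³·16) = 5.689 N/mm
U = ½kδ² = 0.5 × 5.689 × 15.2² = 657.2 N·mm = 0.6572 J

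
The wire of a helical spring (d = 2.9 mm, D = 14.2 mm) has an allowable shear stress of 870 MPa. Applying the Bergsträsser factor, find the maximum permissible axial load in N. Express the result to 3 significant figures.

451 N

C = D/d = 14.2/2.9 = 4.8966
K_B = (4C+2)/(4C−3) = 21.586/16.586 = 1.3015
τ_max = K·8FD/(πd³) → F_max = τ_allow·πd³/(8DK)
F_max = 870·π·2.9³/(8·14.2·1.3015) = 66660/147.85 = 450.87 N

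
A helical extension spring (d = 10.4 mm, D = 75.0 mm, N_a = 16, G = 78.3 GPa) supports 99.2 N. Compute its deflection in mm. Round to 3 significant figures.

k = Gd⁴/(8D³N_a) = (78.3×10³)(10.4⁴)/(8·75.0³·16) = 16.963 N/mm
δ = F/k = 99.2 / 16.963 = 5.848 mm

5.85 mm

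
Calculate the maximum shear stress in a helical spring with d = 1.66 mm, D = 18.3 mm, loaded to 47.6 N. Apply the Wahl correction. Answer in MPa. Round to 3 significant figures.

Spring index C = D/d = 18.3/1.66 = 11.0241
K_W = (4C−1)/(4C−4) + 0.615/C = 43.096/40.096 + 0.0558 = 1.1306
τ₀ = 8FD/(πd³) = 8·47.6·18.3/(π·1.66³) = 6968.64/14.371 = 484.92 MPa
τ_max = K·τ₀ = 1.1306 × 484.92 = 548.26 MPa

548 MPa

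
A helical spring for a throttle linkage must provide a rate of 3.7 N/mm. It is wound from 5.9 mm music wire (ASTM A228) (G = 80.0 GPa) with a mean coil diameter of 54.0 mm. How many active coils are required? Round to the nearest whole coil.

21

N_a = Gd⁴/(8D³k) = (80.0×10³ × 5.9⁴)/(8 × 54.0³ × 3.7)
    = 9.69389e+07 / 4.66093e+06 = 20.8 → 21 coils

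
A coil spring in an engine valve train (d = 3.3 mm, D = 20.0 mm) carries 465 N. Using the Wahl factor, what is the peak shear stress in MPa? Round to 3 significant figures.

824 MPa

Spring index C = D/d = 20.0/3.3 = 6.0606
K_W = (4C−1)/(4C−4) + 0.615/C = 23.242/20.242 + 0.1015 = 1.2497
τ₀ = 8FD/(πd³) = 8·465·20.0/(π·3.3³) = 74400/112.9 = 658.99 MPa
τ_max = K·τ₀ = 1.2497 × 658.99 = 823.53 MPa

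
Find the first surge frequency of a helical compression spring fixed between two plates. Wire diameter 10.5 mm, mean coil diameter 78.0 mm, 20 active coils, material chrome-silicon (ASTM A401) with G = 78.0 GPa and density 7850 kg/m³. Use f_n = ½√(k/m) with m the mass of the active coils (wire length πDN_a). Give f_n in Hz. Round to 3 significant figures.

k = Gd⁴/(8D³N_a) = (78.0×10³)(10.5⁴)/(8·78.0³·20) = 12.487 N/mm = 12487 N/m
Wire length L = πDN_a = π·78.0·20 = 4900.9 mm
m = ρ·(πd²/4)·L = 7850 × 86.59×10⁻⁶ m² × 4.9009 m = 3.3313 kg
f_n = ½√(k/m) = 0.5·√(12487/3.3313) = 0.5·√(3748.3) = 30.612 Hz

30.6 Hz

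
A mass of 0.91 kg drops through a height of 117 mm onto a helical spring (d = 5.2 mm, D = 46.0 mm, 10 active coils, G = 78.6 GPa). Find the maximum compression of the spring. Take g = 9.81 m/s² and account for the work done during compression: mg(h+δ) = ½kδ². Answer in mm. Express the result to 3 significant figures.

18.1 mm

k = Gd⁴/(8D³N_a) = (78.6×10³)(5.2⁴)/(8·46.0³·10) = 7.3803 N/mm
W = mg = 0.91 × 9.81 = 8.9271 N
½kδ² − Wδ − Wh = 0 → δ = (W + √(W² + 2kWh))/k
δ = (8.9271 + √(79.693 + 15417))/7.3803 = (8.9271 + 124.49)/7.3803 = 18.077 mm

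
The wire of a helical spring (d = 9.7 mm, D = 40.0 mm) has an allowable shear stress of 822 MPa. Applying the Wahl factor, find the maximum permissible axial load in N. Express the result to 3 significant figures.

5300 N

C = D/d = 40.0/9.7 = 4.1237
K_W = (4C−1)/(4C−4) + 0.615/C = 15.495/12.495 + 0.1491 = 1.3892
τ_max = K·8FD/(πd³) → F_max = τ_allow·πd³/(8DK)
F_max = 822·π·9.7³/(8·40.0·1.3892) = 2.3569e+06/444.56 = 5301.6 N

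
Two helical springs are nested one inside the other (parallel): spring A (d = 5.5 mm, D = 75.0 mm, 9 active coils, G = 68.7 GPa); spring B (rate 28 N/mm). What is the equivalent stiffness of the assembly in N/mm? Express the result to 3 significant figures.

30.1 N/mm

k_A = Gd⁴/(8D³N_a) = (68.7×10³)(5.5⁴)/(8·75.0³·9) = 2.0696 N/mm
Parallel: k_eq = 2.0696 + 28 = 30.07 N/mm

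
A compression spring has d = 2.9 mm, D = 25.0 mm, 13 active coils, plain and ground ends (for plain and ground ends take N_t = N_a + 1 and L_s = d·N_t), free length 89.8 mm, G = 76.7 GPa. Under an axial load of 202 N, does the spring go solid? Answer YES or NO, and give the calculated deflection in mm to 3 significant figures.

YES, δ = 60.5 mm

k = Gd⁴/(8D³N_a) = (76.7×10³)(2.9⁴)/(8·25.0³·13) = 3.3384 N/mm
N_t = 14; L_s = 2.9·14 = 40.6 mm; δ_solid = L₀ − L_s = 89.8 − 40.6 = 49.2 mm
δ = F/k = 202/3.3384 = 60.509 mm
δ ≥ δ_solid → spring goes solid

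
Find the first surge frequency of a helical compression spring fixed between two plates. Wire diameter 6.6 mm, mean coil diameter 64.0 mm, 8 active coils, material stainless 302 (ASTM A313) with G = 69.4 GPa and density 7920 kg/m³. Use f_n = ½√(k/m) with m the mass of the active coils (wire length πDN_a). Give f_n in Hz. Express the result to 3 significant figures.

k = Gd⁴/(8D³N_a) = (69.4×10³)(6.6⁴)/(8·64.0³·8) = 7.849 N/mm = 7849 N/m
Wire length L = πDN_a = π·64.0·8 = 1608.5 mm
m = ρ·(πd²/4)·L = 7920 × 34.212×10⁻⁶ m² × 1.6085 m = 0.43584 kg
f_n = ½√(k/m) = 0.5·√(7849/0.43584) = 0.5·√(18009) = 67.099 Hz

67.1 Hz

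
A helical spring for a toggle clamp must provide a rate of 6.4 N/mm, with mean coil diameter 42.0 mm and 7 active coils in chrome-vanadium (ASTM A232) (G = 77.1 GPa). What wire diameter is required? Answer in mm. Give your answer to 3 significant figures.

4.31 mm

d = (8D³N_a·k / G)^(1/4) = (8·42.0³·7·6.4 / (77.1×10³))^0.25
  = (344.4)^0.25 = 4.3079 mm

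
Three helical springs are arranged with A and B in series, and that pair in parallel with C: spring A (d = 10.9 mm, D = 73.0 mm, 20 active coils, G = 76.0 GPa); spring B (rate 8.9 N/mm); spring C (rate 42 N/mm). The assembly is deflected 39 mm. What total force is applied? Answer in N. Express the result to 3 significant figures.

1870 N

k_A = Gd⁴/(8D³N_a) = (76.0×10³)(10.9⁴)/(8·73.0³·20) = 17.236 N/mm
Springs A,B series: k_AB = 1/(1/17.236+1/8.9) = 5.8693 N/mm; parallel with C: k_eq = 5.8693+42 = 47.869 N/mm
F = k_eq·δ = 47.869·39 = 1866.9 N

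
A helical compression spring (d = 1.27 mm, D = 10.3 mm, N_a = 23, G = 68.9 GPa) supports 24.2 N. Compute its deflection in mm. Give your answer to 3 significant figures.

27.1 mm

k = Gd⁴/(8D³N_a) = (68.9×10³)(1.27⁴)/(8·10.3³·23) = 0.89147 N/mm
δ = F/k = 24.2 / 0.89147 = 27.146 mm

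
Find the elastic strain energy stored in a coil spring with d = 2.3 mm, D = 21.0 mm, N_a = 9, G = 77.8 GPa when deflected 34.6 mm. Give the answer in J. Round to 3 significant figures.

k = Gd⁴/(8D³N_a) = (77.8×10³)(2.3⁴)/(8·21.0³·9) = 3.2651 N/mm
U = ½kδ² = 0.5 × 3.2651 × 34.6² = 1954.4 N·mm = 1.9544 J

1.95 J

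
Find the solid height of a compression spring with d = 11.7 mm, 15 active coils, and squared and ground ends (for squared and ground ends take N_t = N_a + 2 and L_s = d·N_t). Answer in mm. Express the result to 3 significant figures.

199 mm

squared and ground ends: N_t = N_a + 2 = 15 + 2 = 17
L_s = d·N_t = 11.7 × 17 = 198.9 mm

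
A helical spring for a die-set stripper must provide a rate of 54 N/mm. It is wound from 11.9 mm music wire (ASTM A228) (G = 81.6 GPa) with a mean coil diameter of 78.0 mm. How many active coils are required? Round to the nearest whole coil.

8

N_a = Gd⁴/(8D³k) = (81.6×10³ × 11.9⁴)/(8 × 78.0³ × 54)
    = 1.63636e+09 / 2.05006e+08 = 7.982 → 8 coils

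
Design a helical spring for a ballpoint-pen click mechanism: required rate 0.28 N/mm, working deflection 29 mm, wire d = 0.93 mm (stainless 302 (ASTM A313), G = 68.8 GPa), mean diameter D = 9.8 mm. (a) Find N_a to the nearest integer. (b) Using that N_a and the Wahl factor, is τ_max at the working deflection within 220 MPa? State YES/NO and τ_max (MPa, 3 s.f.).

N_a = Gd⁴/(8D³k) = (68.8×10³)(0.93⁴)/(8·9.8³·0.28) = 24.41 → N_a = 24
Actual rate k = Gd⁴/(8D³·24) = 0.2848 N/mm
Working load F = kδ = 0.2848·29 = 8.2592 N
C = 9.8/0.93 = 10.5376; K_W = (4C−1)/(4C−4)+0.615/C = 1.1370
τ_max = K_W·8FD/(πd³) = 1.1370·256.25 = 291.35 MPa
τ_max > 220 MPa → exceeds allowable

(a) 24 coils; (b) NO, τ_max = 291 MPa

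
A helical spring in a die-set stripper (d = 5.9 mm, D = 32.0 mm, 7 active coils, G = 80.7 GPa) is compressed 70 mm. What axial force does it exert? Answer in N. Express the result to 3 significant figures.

3730 N

k = Gd⁴/(8D³N_a) = (80.7×10³)(5.9⁴)/(8·32.0³·7) = 53.29 N/mm
F = k·δ = 53.29 × 70 = 3730.3 N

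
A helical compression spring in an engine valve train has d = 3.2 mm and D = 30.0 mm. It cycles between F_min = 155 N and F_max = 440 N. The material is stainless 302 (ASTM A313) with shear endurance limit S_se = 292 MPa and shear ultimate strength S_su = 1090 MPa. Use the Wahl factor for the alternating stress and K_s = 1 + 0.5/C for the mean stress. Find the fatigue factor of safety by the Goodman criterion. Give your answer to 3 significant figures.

0.504

C = D/d = 30.0/3.2 = 9.3750; K_W = (4C−1)/(4C−4)+0.615/C = 1.1552; K_s = 1+0.5/C = 1.0533
F_a = (F_max−F_min)/2 = 142.5 N; F_m = (F_max+F_min)/2 = 297.5 N
τ_a = K_W·8F_aD/(πd³) = 1.1552 × 332.22 = 383.77 MPa
τ_m = K_s·8F_mD/(πd³) = 1.0533 × 693.58 = 730.57 MPa
Goodman: 1/n_f = τ_a/S_se + τ_m/S_su = 383.77/292 + 730.57/1090 = 1.31426 + 0.67025 = 1.9845
n_f = 1/1.9845 = 0.5039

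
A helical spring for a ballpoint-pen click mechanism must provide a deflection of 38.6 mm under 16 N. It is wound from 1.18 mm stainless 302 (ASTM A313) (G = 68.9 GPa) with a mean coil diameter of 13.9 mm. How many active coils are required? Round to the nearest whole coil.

Required rate k = F/δ = 16/38.6 = 0.41451 N/mm
N_a = Gd⁴/(8D³k) = (68.9×10³ × 1.18⁴)/(8 × 13.9³ × 0.41451)
    = 133582 / 8905.68 = 15 → 15 coils

15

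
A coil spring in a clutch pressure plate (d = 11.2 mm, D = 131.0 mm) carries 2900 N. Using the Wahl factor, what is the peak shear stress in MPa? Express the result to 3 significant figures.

773 MPa

Spring index C = D/d = 131.0/11.2 = 11.6964
K_W = (4C−1)/(4C−4) + 0.615/C = 45.786/42.786 + 0.0526 = 1.1227
τ₀ = 8FD/(πd³) = 8·2900·131.0/(π·11.2³) = 3.0392e+06/4413.7 = 688.58 MPa
τ_max = K·τ₀ = 1.1227 × 688.58 = 773.07 MPa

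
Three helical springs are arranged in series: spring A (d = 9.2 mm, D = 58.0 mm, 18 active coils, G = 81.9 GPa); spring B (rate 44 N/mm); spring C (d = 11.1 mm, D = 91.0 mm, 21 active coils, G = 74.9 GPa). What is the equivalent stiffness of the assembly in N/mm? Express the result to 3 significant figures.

5.50 N/mm

k_A = Gd⁴/(8D³N_a) = (81.9×10³)(9.2⁴)/(8·58.0³·18) = 20.883 N/mm
k_C = Gd⁴/(8D³N_a) = (74.9×10³)(11.1⁴)/(8·91.0³·21) = 8.9813 N/mm
Series: 1/k_eq = 1/20.883 + 1/44 + 1/8.9813 = 0.18196; k_eq = 5.4958 N/mm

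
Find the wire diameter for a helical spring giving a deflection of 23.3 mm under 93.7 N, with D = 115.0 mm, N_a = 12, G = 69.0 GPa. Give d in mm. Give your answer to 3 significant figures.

9.60 mm

Required rate k = F/δ = 93.7/23.3 = 4.0215 N/mm
d = (8D³N_a·k / G)^(1/4) = (8·115.0³·12·4.0215 / (69.0×10³))^0.25
  = (8509.4)^0.25 = 9.6045 mm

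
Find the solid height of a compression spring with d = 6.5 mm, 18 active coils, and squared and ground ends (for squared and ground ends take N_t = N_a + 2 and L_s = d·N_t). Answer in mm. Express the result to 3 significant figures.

130 mm

squared and ground ends: N_t = N_a + 2 = 18 + 2 = 20
L_s = d·N_t = 6.5 × 20 = 130 mm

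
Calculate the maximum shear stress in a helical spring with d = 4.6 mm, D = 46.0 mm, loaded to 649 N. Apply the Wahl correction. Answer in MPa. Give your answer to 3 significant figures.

Spring index C = D/d = 46.0/4.6 = 10.0000
K_W = (4C−1)/(4C−4) + 0.615/C = 39.000/36.000 + 0.0615 = 1.1448
τ₀ = 8FD/(πd³) = 8·649·46.0/(π·4.6³) = 238832/305.79 = 781.03 MPa
τ_max = K·τ₀ = 1.1448 × 781.03 = 894.15 MPa

894 MPa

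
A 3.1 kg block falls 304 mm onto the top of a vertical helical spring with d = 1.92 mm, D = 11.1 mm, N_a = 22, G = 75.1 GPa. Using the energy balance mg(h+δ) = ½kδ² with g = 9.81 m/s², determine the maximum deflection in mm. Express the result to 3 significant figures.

k = Gd⁴/(8D³N_a) = (75.1×10³)(1.92⁴)/(8·11.1³·22) = 4.24 N/mm
W = mg = 3.1 × 9.81 = 30.411 N
½kδ² − Wδ − Wh = 0 → δ = (W + √(W² + 2kWh))/k
δ = (30.411 + √(924.83 + 78396.7))/4.24 = (30.411 + 281.64)/4.24 = 73.598 mm

73.6 mm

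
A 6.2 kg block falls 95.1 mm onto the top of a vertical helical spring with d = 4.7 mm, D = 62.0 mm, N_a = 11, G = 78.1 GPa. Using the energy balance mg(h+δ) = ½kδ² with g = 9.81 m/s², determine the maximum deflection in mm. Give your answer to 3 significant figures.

120 mm

k = Gd⁴/(8D³N_a) = (78.1×10³)(4.7⁴)/(8·62.0³·11) = 1.8171 N/mm
W = mg = 6.2 × 9.81 = 60.822 N
½kδ² − Wδ − Wh = 0 → δ = (W + √(W² + 2kWh))/k
δ = (60.822 + √(3699.3 + 21021.1))/1.8171 = (60.822 + 157.23)/1.8171 = 120 mm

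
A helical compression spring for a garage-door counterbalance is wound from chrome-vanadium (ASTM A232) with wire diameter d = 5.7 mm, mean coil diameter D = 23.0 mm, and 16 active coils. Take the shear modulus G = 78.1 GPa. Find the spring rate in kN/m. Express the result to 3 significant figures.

k = Gd⁴/(8D³N_a) = (78.1×10³ × 5.7⁴) / (8 × 23.0³ × 16)
  = 8.24424e+07 / 1.55738e+06 = 52.937 N/mm

52.9 kN/m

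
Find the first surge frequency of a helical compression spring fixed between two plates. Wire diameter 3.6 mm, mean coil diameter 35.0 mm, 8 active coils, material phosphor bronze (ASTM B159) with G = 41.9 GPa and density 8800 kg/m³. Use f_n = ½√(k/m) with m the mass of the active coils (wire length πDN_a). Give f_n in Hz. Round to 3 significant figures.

k = Gd⁴/(8D³N_a) = (41.9×10³)(3.6⁴)/(8·35.0³·8) = 2.5647 N/mm = 2564.7 N/m
Wire length L = πDN_a = π·35.0·8 = 879.65 mm
m = ρ·(πd²/4)·L = 8800 × 10.179×10⁻⁶ m² × 0.87965 m = 0.078793 kg
f_n = ½√(k/m) = 0.5·√(2564.7/0.078793) = 0.5·√(32550) = 90.208 Hz

90.2 Hz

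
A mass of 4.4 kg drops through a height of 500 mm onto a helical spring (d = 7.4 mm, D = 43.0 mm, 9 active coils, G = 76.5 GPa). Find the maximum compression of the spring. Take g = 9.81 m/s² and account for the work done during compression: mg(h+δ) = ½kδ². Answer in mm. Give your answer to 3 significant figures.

33.9 mm

k = Gd⁴/(8D³N_a) = (76.5×10³)(7.4⁴)/(8·43.0³·9) = 40.073 N/mm
W = mg = 4.4 × 9.81 = 43.164 N
½kδ² − Wδ − Wh = 0 → δ = (W + √(W² + 2kWh))/k
δ = (43.164 + √(1863.1 + 1.72971e+06))/40.073 = (43.164 + 1315.9)/40.073 = 33.915 mm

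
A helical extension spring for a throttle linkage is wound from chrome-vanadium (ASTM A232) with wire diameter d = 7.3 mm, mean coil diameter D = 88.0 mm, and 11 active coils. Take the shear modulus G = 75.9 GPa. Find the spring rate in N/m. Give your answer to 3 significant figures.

k = Gd⁴/(8D³N_a) = (75.9×10³ × 7.3⁴) / (8 × 88.0³ × 11)
  = 2.15543e+08 / 5.99695e+07 = 3.5942 N/mm = 3594.2 N/m

3590 N/m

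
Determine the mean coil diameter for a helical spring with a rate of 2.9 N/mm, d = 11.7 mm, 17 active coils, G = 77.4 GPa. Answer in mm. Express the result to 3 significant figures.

D = (Gd⁴/(8N_a·k))^(1/3) = (77.4×10³·11.7⁴/(8·17·2.9))^(1/3)
  = (3.67746e+06)^(1/3) = 154.3533 mm

154 mm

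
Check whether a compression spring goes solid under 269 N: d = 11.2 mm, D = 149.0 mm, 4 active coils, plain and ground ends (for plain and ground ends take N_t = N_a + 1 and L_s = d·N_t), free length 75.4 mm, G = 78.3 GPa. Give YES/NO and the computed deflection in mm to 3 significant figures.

YES, δ = 23.1 mm

k = Gd⁴/(8D³N_a) = (78.3×10³)(11.2⁴)/(8·149.0³·4) = 11.639 N/mm
N_t = 5; L_s = 11.2·5 = 56 mm; δ_solid = L₀ − L_s = 75.4 − 56 = 19.4 mm
δ = F/k = 269/11.639 = 23.111 mm
δ ≥ δ_solid → spring goes solid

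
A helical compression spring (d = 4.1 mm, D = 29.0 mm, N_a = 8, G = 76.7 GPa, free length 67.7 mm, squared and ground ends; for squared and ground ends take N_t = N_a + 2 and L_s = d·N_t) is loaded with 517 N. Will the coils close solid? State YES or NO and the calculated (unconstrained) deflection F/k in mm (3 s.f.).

k = Gd⁴/(8D³N_a) = (76.7×10³)(4.1⁴)/(8·29.0³·8) = 13.885 N/mm
N_t = 10; L_s = 4.1·10 = 41 mm; δ_solid = L₀ − L_s = 67.7 − 41 = 26.7 mm
δ = F/k = 517/13.885 = 37.233 mm
δ ≥ δ_solid → spring goes solid

YES, δ = 37.2 mm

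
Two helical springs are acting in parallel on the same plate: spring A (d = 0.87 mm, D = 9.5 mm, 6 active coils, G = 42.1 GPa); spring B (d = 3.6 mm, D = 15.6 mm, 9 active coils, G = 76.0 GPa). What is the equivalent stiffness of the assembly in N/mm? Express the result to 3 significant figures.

k_A = Gd⁴/(8D³N_a) = (42.1×10³)(0.87⁴)/(8·9.5³·6) = 0.58607 N/mm
k_B = Gd⁴/(8D³N_a) = (76.0×10³)(3.6⁴)/(8·15.6³·9) = 46.7 N/mm
Parallel: k_eq = 0.58607 + 46.7 = 47.286 N/mm

47.3 N/mm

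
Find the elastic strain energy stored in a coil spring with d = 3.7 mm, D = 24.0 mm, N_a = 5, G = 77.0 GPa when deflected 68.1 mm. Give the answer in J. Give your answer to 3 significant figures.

k = Gd⁴/(8D³N_a) = (77.0×10³)(3.7⁴)/(8·24.0³·5) = 26.098 N/mm
U = ½kδ² = 0.5 × 26.098 × 68.1² = 60516 N·mm = 60.516 J

60.5 J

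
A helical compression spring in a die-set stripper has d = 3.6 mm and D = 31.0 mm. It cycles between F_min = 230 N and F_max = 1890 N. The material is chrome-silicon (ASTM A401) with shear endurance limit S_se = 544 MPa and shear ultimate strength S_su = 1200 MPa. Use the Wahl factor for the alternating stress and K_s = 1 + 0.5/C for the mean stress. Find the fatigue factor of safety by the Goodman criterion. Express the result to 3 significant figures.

C = D/d = 31.0/3.6 = 8.6111; K_W = (4C−1)/(4C−4)+0.615/C = 1.1700; K_s = 1+0.5/C = 1.0581
F_a = (F_max−F_min)/2 = 830 N; F_m = (F_max+F_min)/2 = 1060 N
τ_a = K_W·8F_aD/(πd³) = 1.1700 × 1404.3 = 1643 MPa
τ_m = K_s·8F_mD/(πd³) = 1.0581 × 1793.5 = 1897.6 MPa
Goodman: 1/n_f = τ_a/S_se + τ_m/S_su = 1643/544 + 1897.6/1200 = 3.02026 + 1.58136 = 4.6016
n_f = 1/4.6016 = 0.2173

0.217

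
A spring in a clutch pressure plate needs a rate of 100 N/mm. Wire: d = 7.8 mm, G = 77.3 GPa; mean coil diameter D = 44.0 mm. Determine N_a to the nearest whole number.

N_a = Gd⁴/(8D³k) = (77.3×10³ × 7.8⁴)/(8 × 44.0³ × 100)
    = 2.86126e+08 / 6.81472e+07 = 4.199 → 4 coils

4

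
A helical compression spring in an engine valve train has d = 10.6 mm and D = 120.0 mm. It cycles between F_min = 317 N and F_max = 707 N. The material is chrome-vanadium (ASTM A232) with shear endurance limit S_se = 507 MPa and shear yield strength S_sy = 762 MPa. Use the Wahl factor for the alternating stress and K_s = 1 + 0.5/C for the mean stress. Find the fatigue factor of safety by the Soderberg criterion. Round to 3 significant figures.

C = D/d = 120.0/10.6 = 11.3208; K_W = (4C−1)/(4C−4)+0.615/C = 1.1270; K_s = 1+0.5/C = 1.0442
F_a = (F_max−F_min)/2 = 195 N; F_m = (F_max+F_min)/2 = 512 N
τ_a = K_W·8F_aD/(πd³) = 1.1270 × 50.031 = 56.385 MPa
τ_m = K_s·8F_mD/(πd³) = 1.0442 × 131.36 = 137.17 MPa
Soderberg: 1/n_f = τ_a/S_se + τ_m/S_sy = 56.385/507 + 137.17/762 = 0.11121 + 0.18001 = 0.29122
n_f = 1/0.29122 = 3.434

3.43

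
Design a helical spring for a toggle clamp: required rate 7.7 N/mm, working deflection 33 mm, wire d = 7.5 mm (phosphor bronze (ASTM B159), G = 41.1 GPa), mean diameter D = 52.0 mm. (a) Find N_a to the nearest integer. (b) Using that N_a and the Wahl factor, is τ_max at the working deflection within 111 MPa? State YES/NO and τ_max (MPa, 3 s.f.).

(a) 15 coils; (b) YES, τ_max = 97.0 MPa

N_a = Gd⁴/(8D³k) = (41.1×10³)(7.5⁴)/(8·52.0³·7.7) = 15.01 → N_a = 15
Actual rate k = Gd⁴/(8D³·15) = 7.7072 N/mm
Working load F = kδ = 7.7072·33 = 254.34 N
C = 52.0/7.5 = 6.9333; K_W = (4C−1)/(4C−4)+0.615/C = 1.2151
τ_max = K_W·8FD/(πd³) = 1.2151·79.831 = 97.003 MPa
τ_max ≤ 111 MPa → acceptable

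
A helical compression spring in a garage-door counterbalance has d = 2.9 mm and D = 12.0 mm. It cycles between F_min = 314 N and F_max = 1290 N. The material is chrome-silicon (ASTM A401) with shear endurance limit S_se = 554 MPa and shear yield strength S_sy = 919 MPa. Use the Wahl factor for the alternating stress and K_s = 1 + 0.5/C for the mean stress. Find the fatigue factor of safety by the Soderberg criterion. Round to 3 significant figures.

C = D/d = 12.0/2.9 = 4.1379; K_W = (4C−1)/(4C−4)+0.615/C = 1.3876; K_s = 1+0.5/C = 1.1208
F_a = (F_max−F_min)/2 = 488 N; F_m = (F_max+F_min)/2 = 802 N
τ_a = K_W·8F_aD/(πd³) = 1.3876 × 611.43 = 848.44 MPa
τ_m = K_s·8F_mD/(πd³) = 1.1208 × 1004.9 = 1126.3 MPa
Soderberg: 1/n_f = τ_a/S_se + τ_m/S_sy = 848.44/554 + 1126.3/919 = 1.53149 + 1.22554 = 2.757
n_f = 1/2.757 = 0.3627

0.363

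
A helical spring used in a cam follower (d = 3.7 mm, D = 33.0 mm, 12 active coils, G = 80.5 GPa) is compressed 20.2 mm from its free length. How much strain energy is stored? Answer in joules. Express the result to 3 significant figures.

0.892 J

k = Gd⁴/(8D³N_a) = (80.5×10³)(3.7⁴)/(8·33.0³·12) = 4.3731 N/mm
U = ½kδ² = 0.5 × 4.3731 × 20.2² = 892.2 N·mm = 0.8922 J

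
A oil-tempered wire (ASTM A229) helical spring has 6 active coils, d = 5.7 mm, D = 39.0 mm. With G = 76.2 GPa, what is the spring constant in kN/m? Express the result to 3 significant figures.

28.3 kN/m

k = Gd⁴/(8D³N_a) = (76.2×10³ × 5.7⁴) / (8 × 39.0³ × 6)
  = 8.04367e+07 / 2.84731e+06 = 28.25 N/mm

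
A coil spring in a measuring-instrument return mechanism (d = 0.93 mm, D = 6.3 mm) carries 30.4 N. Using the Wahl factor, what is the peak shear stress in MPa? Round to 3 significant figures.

740 MPa

Spring index C = D/d = 6.3/0.93 = 6.7742
K_W = (4C−1)/(4C−4) + 0.615/C = 26.097/23.097 + 0.0908 = 1.2207
τ₀ = 8FD/(πd³) = 8·30.4·6.3/(π·0.93³) = 1532.16/2.527 = 606.32 MPa
τ_max = K·τ₀ = 1.2207 × 606.32 = 740.13 MPa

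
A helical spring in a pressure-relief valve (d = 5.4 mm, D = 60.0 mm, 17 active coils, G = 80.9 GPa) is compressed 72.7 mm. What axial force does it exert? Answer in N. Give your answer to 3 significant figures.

k = Gd⁴/(8D³N_a) = (80.9×10³)(5.4⁴)/(8·60.0³·17) = 2.3417 N/mm
F = k·δ = 2.3417 × 72.7 = 170.24 N

170 N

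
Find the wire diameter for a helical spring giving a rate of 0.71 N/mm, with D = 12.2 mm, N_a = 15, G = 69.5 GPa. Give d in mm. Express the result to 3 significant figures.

d = (8D³N_a·k / G)^(1/4) = (8·12.2³·15·0.71 / (69.5×10³))^0.25
  = (2.226)^0.25 = 1.2215 mm

1.22 mm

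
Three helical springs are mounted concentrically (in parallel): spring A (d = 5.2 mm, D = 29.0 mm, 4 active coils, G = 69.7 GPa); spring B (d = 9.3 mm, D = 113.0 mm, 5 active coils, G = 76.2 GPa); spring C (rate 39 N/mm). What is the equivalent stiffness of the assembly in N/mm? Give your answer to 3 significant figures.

k_A = Gd⁴/(8D³N_a) = (69.7×10³)(5.2⁴)/(8·29.0³·4) = 65.298 N/mm
k_B = Gd⁴/(8D³N_a) = (76.2×10³)(9.3⁴)/(8·113.0³·5) = 9.8762 N/mm
Parallel: k_eq = 65.298 + 9.8762 + 39 = 114.17 N/mm

114 N/mm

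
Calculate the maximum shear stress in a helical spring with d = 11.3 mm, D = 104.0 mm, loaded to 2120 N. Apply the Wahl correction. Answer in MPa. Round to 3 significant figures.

Spring index C = D/d = 104.0/11.3 = 9.2035
K_W = (4C−1)/(4C−4) + 0.615/C = 35.814/32.814 + 0.0668 = 1.1582
τ₀ = 8FD/(πd³) = 8·2120·104.0/(π·11.3³) = 1.76384e+06/4533 = 389.11 MPa
τ_max = K·τ₀ = 1.1582 × 389.11 = 450.69 MPa

451 MPa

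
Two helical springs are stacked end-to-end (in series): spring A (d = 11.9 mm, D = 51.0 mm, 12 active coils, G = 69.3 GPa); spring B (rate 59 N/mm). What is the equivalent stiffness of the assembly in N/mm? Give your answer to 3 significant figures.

38.3 N/mm

k_A = Gd⁴/(8D³N_a) = (69.3×10³)(11.9⁴)/(8·51.0³·12) = 109.13 N/mm
Series: 1/k_eq = 1/109.13 + 1/59 = 0.026113; k_eq = 38.296 N/mm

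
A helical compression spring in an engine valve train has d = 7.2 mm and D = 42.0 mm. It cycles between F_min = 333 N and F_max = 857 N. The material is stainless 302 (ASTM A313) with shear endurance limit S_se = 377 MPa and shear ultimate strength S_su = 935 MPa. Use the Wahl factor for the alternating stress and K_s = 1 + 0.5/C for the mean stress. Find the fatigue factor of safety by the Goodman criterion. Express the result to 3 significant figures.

2.23

C = D/d = 42.0/7.2 = 5.8333; K_W = (4C−1)/(4C−4)+0.615/C = 1.2606; K_s = 1+0.5/C = 1.0857
F_a = (F_max−F_min)/2 = 262 N; F_m = (F_max+F_min)/2 = 595 N
τ_a = K_W·8F_aD/(πd³) = 1.2606 × 75.075 = 94.639 MPa
τ_m = K_s·8F_mD/(πd³) = 1.0857 × 170.49 = 185.11 MPa
Goodman: 1/n_f = τ_a/S_se + τ_m/S_su = 94.639/377 + 185.11/935 = 0.25103 + 0.19798 = 0.44901
n_f = 1/0.44901 = 2.227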